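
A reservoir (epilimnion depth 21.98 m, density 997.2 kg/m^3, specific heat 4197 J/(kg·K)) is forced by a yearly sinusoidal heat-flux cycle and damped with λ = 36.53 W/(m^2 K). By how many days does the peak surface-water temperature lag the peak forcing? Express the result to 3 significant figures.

27.0 days

Areal heat capacity C = ρ c_p D = 997.2 × 4197 × 21.98 = 9.20×10^7 J/(m^2 K).
ω = 2π / 3.15×10^7 s = 1.99×10^-7 s⁻¹.
Phase lag φ = arctan(Cω/λ) = arctan(18.3/36.53) = 0.465 rad.
Time lag = φ / ω = 0.465 / 1.99×10^-7 = 2.33×10^6 s = 27.0 days.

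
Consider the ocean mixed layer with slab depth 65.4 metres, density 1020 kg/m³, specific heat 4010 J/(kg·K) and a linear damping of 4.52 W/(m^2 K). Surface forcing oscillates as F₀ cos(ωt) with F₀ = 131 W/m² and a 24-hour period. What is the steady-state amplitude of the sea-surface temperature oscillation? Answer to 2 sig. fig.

Areal heat capacity C = ρ c_p D = 1020 × 4010 × 65.4 = 2.67×10^8 J/(m^2 K).
Angular frequency ω = 2π / T = 2π / 86400 s = 7.27×10^-5 s⁻¹.
√((Cω)² + λ²) = √((19500)² + 4.52²) = 19500 W/(m²·K).
Amplitude A = F₀ / √((Cω)²+λ²) = 131 / 19500 = 0.00673 K.

0.0067 K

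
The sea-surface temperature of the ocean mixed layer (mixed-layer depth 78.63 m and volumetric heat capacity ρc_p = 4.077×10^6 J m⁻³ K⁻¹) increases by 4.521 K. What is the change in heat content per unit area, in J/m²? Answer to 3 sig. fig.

1.45×10^9

Areal heat capacity C = ρc_p × D = 4.077×10^6 × 78.63 = 3.21×10^8 J/(m^2 K).
ΔQ = C ΔT = 3.21×10^8 × 4.521 = 1.45×10^9 J/m².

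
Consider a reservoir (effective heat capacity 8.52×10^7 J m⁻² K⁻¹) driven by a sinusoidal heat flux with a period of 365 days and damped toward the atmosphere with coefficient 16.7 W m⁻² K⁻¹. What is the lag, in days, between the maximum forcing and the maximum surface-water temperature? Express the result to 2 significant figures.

Areal heat capacity C = 8.52×10^7 J m⁻² K⁻¹ (given).
ω = 2π / 3.15×10^7 s = 1.99×10^-7 s⁻¹.
Phase lag φ = arctan(Cω/λ) = arctan(17.0/16.7) = 0.794 rad.
Time lag = φ / ω = 0.794 / 1.99×10^-7 = 3.98×10^6 s = 46.1 days.

46 days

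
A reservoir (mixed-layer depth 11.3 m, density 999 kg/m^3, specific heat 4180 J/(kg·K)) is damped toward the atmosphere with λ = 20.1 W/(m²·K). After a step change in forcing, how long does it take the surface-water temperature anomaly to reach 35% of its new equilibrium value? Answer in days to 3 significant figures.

11.7 days

Areal heat capacity C = ρ c_p D = 999 × 4180 × 11.3 = 4.72×10^7 J m⁻² K⁻¹.
τ = C / λ = 4.72×10^7 / 20.1 = 2.35×10^6 s.
Fraction reached: 1 − e^(−t/τ) = 0.35 ⇒ t = −τ ln(1 − 0.35) = τ × 0.431.
t = 1.01×10^6 s = 11.7 days.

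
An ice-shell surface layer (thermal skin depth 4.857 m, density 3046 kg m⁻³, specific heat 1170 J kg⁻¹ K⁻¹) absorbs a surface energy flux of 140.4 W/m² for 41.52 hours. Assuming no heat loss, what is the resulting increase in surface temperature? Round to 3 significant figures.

Areal heat capacity C = ρ c_p D = 3046 × 1170 × 4.857 = 1.73×10^7 J/(m²·K).
Net heat input Q = F Δt = 140.4 × (41.52 hours × 3600 s/hour) = 2.10×10^7 J/m².
ΔT = Q / C = 2.10×10^7 / 1.73×10^7 = 1.21 K.

1.21 K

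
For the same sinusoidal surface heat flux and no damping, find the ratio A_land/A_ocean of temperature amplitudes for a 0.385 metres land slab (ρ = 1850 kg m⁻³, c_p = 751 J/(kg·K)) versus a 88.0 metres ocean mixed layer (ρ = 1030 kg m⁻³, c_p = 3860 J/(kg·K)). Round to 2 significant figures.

650

C_ocean = 1030 × 3860 × 88.0 = 3.50×10^8 J/(m²·K).
C_land = 1850 × 751 × 0.385 = 5.35×10^5 J/(m²·K).
Undamped amplitude ∝ 1/C, so A_land/A_ocean = C_ocean/C_land = 654.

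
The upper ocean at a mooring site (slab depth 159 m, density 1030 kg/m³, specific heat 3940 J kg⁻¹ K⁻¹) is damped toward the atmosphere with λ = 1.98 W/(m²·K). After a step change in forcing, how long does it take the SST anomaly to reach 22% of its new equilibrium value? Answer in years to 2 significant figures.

2.6 years

Areal heat capacity C = ρ c_p D = 1030 × 3940 × 159 = 6.45×10^8 J/(m^2 K).
τ = C / λ = 6.45×10^8 / 1.98 = 3.26×10^8 s.
Fraction reached: 1 − e^(−t/τ) = 0.22 ⇒ t = −τ ln(1 − 0.22) = τ × 0.248.
t = 8.10×10^7 s = 2.57 years.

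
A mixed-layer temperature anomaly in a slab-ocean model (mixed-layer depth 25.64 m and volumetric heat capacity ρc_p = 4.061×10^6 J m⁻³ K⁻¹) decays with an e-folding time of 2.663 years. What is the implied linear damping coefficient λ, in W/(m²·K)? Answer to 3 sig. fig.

1.24

Areal heat capacity C = ρc_p × D = 4.061×10^6 × 25.64 = 1.04×10^8 J m⁻² K⁻¹.
τ = 2.663 years = 8.40×10^7 s.
λ = C / τ = 1.04×10^8 / 8.40×10^7 = 1.24 W/(m²·K).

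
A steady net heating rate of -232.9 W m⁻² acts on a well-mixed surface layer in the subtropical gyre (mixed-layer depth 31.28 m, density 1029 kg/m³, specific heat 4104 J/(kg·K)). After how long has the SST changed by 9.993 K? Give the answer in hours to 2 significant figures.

1600 hours

Areal heat capacity C = ρ c_p D = 1029 × 4104 × 31.28 = 1.32×10^8 J/(m²·K).
Time required: Δt = C ΔT / F = 1.32×10^8 × -9.993 / -232.9 = 5.67×10^6 s.
In hours: 5.67×10^6 s / (3600 s/hour) = 1570 hours.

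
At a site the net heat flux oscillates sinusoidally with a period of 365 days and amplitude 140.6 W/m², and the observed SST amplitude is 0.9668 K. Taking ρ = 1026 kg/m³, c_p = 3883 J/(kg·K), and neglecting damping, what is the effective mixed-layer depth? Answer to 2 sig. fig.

ω = 2π / 3.15×10^7 s = 1.99×10^-7 s⁻¹.
Required C = F₀ / (A ω) = 140.6 / (0.9668 × 1.99×10^-7) = 7.30×10^8 J/(m²·K).
D = C / (ρ c_p) = 7.30×10^8 / (1026 × 3883) = 183 m.

180 m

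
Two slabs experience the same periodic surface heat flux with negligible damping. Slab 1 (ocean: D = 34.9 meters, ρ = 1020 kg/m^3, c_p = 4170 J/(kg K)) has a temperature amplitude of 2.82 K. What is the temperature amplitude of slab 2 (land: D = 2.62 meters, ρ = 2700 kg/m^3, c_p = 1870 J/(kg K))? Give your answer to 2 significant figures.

C_ocean = 1.48×10^8 J/(m²·K); C_land = 1.32×10^7 J/(m²·K).
A ∝ 1/C ⇒ A_land = A_ocean × C_ocean/C_land = 2.82 × 11.2 = 31.6 K.

32 K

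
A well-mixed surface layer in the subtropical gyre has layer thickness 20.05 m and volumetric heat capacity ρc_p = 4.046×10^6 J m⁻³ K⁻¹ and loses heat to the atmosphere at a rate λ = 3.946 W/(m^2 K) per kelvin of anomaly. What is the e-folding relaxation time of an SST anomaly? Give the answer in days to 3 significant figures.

238 days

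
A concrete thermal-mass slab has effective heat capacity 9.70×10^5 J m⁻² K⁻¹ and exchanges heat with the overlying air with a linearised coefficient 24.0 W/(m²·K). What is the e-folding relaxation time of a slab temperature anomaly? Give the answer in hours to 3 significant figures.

Areal heat capacity C = 9.70×10^5 J m⁻² K⁻¹ (given).
Relaxation time τ = C / λ = 9.70×10^5 / 24.0 = 40400 s.
In hours: 40400 s / (3600 s/hour) = 11.2 hours.

11.2 hours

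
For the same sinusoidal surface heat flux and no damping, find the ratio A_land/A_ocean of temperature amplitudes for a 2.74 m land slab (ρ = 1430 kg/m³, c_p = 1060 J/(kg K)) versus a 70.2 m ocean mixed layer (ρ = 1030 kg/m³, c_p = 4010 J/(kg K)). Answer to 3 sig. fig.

C_ocean = 1030 × 4010 × 70.2 = 2.90×10^8 J/(m²·K).
C_land = 1430 × 1060 × 2.74 = 4.15×10^6 J/(m²·K).
Undamped amplitude ∝ 1/C, so A_land/A_ocean = C_ocean/C_land = 69.8.

69.8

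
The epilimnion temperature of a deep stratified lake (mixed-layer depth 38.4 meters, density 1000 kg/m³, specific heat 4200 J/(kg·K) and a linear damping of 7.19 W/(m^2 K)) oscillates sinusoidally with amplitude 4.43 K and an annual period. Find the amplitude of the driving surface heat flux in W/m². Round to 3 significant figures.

146

Areal heat capacity C = ρ c_p D = 1000 × 4200 × 38.4 = 1.61×10^8 J m⁻² K⁻¹.
ω = 2π / 3.15×10^7 s = 1.99×10^-7 s⁻¹.
√((Cω)² + λ²) = √((32.1)² + 7.19²) = 32.9 W/(m²·K).
F₀ = A × √((Cω)²+λ²) = 4.43 × 32.9 = 146 W/m².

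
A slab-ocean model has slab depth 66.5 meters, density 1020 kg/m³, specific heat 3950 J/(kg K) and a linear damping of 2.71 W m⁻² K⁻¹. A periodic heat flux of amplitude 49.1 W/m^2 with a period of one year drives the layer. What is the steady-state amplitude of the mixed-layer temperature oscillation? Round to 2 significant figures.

Areal heat capacity C = ρ c_p D = 1020 × 3950 × 66.5 = 2.68×10^8 J m⁻² K⁻¹.
Angular frequency ω = 2π / T = 2π / 3.15×10^7 s = 1.99×10^-7 s⁻¹.
√((Cω)² + λ²) = √((53.4)² + 2.71²) = 53.5 W/(m²·K).
Amplitude A = F₀ / √((Cω)²+λ²) = 49.1 / 53.5 = 0.919 K.

0.92 K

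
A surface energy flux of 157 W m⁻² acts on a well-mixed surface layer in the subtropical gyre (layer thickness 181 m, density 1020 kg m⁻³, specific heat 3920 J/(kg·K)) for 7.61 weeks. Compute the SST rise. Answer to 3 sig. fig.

Areal heat capacity C = ρ c_p D = 1020 × 3920 × 181 = 7.24×10^8 J m⁻² K⁻¹.
Net heat input Q = F Δt = 157 × (7.61 weeks × 6.048×10^5 s/week) = 7.23×10^8 J/m².
ΔT = Q / C = 7.23×10^8 / 7.24×10^8 = 0.998 K.

0.998 K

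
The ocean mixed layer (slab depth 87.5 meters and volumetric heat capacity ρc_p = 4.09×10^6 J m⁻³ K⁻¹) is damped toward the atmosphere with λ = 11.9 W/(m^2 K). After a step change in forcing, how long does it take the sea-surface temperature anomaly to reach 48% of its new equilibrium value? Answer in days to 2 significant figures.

230 days

Areal heat capacity C = ρc_p × D = 4.09×10^6 × 87.5 = 3.58×10^8 J/(m²·K).
τ = C / λ = 3.58×10^8 / 11.9 = 3.01×10^7 s.
Fraction reached: 1 − e^(−t/τ) = 0.48 ⇒ t = −τ ln(1 − 0.48) = τ × 0.654.
t = 1.97×10^7 s = 228 days.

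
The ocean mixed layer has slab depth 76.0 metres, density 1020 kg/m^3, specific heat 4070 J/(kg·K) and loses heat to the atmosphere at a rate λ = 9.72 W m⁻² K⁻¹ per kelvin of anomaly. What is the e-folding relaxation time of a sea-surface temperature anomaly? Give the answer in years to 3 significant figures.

1.03 years

Areal heat capacity C = ρ c_p D = 1020 × 4070 × 76.0 = 3.16×10^8 J/(m^2 K).
Relaxation time τ = C / λ = 3.16×10^8 / 9.72 = 3.25×10^7 s.
In years: 3.25×10^7 s / (3.156×10^7 s/year) = 1.03 years.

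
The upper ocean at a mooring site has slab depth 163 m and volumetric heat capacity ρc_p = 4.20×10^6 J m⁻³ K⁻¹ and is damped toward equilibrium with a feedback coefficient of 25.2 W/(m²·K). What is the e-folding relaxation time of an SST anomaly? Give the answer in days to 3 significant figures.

Areal heat capacity C = ρc_p × D = 4.20×10^6 × 163 = 6.85×10^8 J/(m^2 K).
Relaxation time τ = C / λ = 6.85×10^8 / 25.2 = 2.72×10^7 s.
In days: 2.72×10^7 s / (86400 s/day) = 314 days.

314 days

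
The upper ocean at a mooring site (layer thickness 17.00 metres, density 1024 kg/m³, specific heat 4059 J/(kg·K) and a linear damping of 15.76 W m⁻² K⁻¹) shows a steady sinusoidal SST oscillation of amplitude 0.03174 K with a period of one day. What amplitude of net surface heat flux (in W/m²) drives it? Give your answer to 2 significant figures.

Areal heat capacity C = ρ c_p D = 1024 × 4059 × 17.00 = 7.07×10^7 J/(m^2 K).
ω = 2π / 86400 s = 7.27×10^-5 s⁻¹.
√((Cω)² + λ²) = √((5140)² + 15.76²) = 5140 W/(m²·K).
F₀ = A × √((Cω)²+λ²) = 0.03174 × 5140 = 163 W/m².

160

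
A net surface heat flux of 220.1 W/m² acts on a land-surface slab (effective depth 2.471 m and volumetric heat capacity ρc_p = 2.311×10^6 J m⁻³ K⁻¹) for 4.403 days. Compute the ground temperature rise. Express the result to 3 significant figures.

Areal heat capacity C = ρc_p × D = 2.311×10^6 × 2.471 = 5.71×10^6 J/(m²·K).
Net heat input Q = F Δt = 220.1 × (4.403 days × 86400 s/day) = 8.37×10^7 J/m².
ΔT = Q / C = 8.37×10^7 / 5.71×10^6 = 14.7 K.

14.7 K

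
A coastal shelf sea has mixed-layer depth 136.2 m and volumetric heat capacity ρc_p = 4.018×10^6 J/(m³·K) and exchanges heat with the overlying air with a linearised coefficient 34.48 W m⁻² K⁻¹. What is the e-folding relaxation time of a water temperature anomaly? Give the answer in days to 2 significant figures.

Areal heat capacity C = ρc_p × D = 4.018×10^6 × 136.2 = 5.47×10^8 J m⁻² K⁻¹.
Relaxation time τ = C / λ = 5.47×10^8 / 34.48 = 1.59×10^7 s.
In days: 1.59×10^7 s / (86400 s/day) = 184 days.

180 days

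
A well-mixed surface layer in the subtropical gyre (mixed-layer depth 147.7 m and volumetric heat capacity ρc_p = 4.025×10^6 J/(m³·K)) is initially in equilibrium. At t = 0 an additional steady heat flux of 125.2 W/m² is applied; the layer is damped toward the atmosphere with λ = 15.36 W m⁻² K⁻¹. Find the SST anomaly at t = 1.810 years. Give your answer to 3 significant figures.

Areal heat capacity C = ρc_p × D = 4.025×10^6 × 147.7 = 5.94×10^8 J/(m²·K).
τ = C / λ = 5.94×10^8 / 15.36 = 3.87×10^7 s.
Equilibrium anomaly ΔT_eq = F / λ = 125.2 / 15.36 = 8.15 K.
t = 1.810 years = 5.71×10^7 s, so t/τ = 1.48.
ΔT(t) = ΔT_eq (1 − e^(−t/τ)) = 8.15 × (1 − e^−1.48) = 6.29 K.

6.29 K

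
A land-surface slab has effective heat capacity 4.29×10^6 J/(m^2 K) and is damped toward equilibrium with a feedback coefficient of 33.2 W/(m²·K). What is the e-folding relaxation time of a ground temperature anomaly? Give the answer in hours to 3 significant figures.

Areal heat capacity C = 4.29×10^6 J/(m^2 K) (given).
Relaxation time τ = C / λ = 4.29×10^6 / 33.2 = 1.29×10^5 s.
In hours: 1.29×10^5 s / (3600 s/hour) = 35.9 hours.

35.9 hours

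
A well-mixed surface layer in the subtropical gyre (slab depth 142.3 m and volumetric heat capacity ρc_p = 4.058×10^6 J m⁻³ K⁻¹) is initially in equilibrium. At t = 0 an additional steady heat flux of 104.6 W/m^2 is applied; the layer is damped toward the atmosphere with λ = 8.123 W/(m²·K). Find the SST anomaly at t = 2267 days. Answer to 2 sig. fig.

12 K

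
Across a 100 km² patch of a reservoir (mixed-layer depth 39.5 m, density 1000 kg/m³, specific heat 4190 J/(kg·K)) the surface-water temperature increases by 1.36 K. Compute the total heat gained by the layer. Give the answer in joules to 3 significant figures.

2.25×10^16 J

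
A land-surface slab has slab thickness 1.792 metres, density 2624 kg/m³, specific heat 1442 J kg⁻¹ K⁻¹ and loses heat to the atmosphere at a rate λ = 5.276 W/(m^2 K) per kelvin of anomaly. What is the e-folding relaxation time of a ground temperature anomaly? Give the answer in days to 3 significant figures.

14.9 days

Areal heat capacity C = ρ c_p D = 2624 × 1442 × 1.792 = 6.78×10^6 J m⁻² K⁻¹.
Relaxation time τ = C / λ = 6.78×10^6 / 5.276 = 1.29×10^6 s.
In days: 1.29×10^6 s / (86400 s/day) = 14.9 days.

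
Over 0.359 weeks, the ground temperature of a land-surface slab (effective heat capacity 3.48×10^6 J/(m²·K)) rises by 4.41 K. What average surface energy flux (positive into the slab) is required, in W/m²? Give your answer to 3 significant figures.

70.7

Areal heat capacity C = 3.48×10^6 J/(m²·K) (given).
Required heat per unit area: Q = C ΔT = 3.48×10^6 × 4.41 = 1.53×10^7 J/m².
Flux F = Q / Δt = 1.53×10^7 / 2.17×10^5 s = 70.7 W/m².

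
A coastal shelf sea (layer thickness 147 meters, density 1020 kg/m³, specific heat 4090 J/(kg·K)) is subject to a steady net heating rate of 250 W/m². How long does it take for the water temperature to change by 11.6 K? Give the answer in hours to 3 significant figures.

Areal heat capacity C = ρ c_p D = 1020 × 4090 × 147 = 6.13×10^8 J/(m²·K).
Time required: Δt = C ΔT / F = 6.13×10^8 × 11.6 / 250 = 2.85×10^7 s.
In hours: 2.85×10^7 s / (3600 s/hour) = 7900 hours.

7900 hours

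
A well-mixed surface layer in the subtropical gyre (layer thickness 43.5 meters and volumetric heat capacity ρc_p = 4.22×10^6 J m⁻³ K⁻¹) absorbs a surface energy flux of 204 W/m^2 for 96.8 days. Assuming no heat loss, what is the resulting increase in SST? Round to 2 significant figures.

Areal heat capacity C = ρc_p × D = 4.22×10^6 × 43.5 = 1.84×10^8 J/(m^2 K).
Net heat input Q = F Δt = 204 × (96.8 days × 86400 s/day) = 1.71×10^9 J/m².
ΔT = Q / C = 1.71×10^9 / 1.84×10^8 = 9.29 K.

9.3 K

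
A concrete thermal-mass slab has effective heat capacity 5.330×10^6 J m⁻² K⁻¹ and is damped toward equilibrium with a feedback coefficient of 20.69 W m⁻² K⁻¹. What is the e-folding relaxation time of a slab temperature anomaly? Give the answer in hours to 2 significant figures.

Areal heat capacity C = 5.330×10^6 J m⁻² K⁻¹ (given).
Relaxation time τ = C / λ = 5.33×10^6 / 20.69 = 2.58×10^5 s.
In hours: 2.58×10^5 s / (3600 s/hour) = 71.6 hours.

72 hours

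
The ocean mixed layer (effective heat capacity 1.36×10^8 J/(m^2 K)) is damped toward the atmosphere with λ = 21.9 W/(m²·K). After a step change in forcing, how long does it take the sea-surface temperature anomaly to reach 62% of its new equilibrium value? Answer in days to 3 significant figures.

Areal heat capacity C = 1.36×10^8 J/(m^2 K) (given).
τ = C / λ = 1.36×10^8 / 21.9 = 6.21×10^6 s.
Fraction reached: 1 − e^(−t/τ) = 0.62 ⇒ t = −τ ln(1 − 0.62) = τ × 0.968.
t = 6.01×10^6 s = 69.5 days.

69.5 days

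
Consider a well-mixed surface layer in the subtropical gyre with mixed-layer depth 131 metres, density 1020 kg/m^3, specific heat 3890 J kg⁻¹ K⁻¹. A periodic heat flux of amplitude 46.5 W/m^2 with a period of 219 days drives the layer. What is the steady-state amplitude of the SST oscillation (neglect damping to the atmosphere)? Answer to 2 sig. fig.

0.27 K

Areal heat capacity C = ρ c_p D = 1020 × 3890 × 131 = 5.20×10^8 J/(m²·K).
Angular frequency ω = 2π / T = 2π / 1.89×10^7 s = 3.32×10^-7 s⁻¹.
Cω = 5.20×10^8 × 3.32×10^-7 = 173 W/(m²·K).
Amplitude A = F₀ / (Cω) = 46.5 / 173 = 0.269 K.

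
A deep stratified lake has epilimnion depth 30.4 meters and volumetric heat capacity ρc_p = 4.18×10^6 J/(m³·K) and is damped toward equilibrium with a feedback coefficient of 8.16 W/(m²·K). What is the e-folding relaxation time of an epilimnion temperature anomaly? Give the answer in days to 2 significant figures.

180 days

Areal heat capacity C = ρc_p × D = 4.18×10^6 × 30.4 = 1.27×10^8 J/(m^2 K).
Relaxation time τ = C / λ = 1.27×10^8 / 8.16 = 1.56×10^7 s.
In days: 1.56×10^7 s / (86400 s/day) = 180 days.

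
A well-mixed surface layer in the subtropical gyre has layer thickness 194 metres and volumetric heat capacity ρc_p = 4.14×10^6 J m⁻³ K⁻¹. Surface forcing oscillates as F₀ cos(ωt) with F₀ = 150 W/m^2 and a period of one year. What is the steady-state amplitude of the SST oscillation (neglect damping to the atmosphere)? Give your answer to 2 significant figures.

0.94 K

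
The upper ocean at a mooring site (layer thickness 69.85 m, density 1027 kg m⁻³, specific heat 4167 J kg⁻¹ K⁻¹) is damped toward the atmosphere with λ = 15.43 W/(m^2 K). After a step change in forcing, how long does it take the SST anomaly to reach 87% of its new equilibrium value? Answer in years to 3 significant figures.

Areal heat capacity C = ρ c_p D = 1027 × 4167 × 69.85 = 2.99×10^8 J m⁻² K⁻¹.
τ = C / λ = 2.99×10^8 / 15.43 = 1.94×10^7 s.
Fraction reached: 1 − e^(−t/τ) = 0.87 ⇒ t = −τ ln(1 − 0.87) = τ × 2.04.
t = 3.95×10^7 s = 1.25 years.

1.25 years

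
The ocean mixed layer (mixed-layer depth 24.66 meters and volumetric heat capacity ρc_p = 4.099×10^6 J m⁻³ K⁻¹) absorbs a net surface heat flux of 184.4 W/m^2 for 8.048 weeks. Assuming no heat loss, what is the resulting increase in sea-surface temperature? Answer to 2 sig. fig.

Areal heat capacity C = ρc_p × D = 4.099×10^6 × 24.66 = 1.01×10^8 J m⁻² K⁻¹.
Net heat input Q = F Δt = 184.4 × (8.048 weeks × 6.048×10^5 s/week) = 8.98×10^8 J/m².
ΔT = Q / C = 8.98×10^8 / 1.01×10^8 = 8.88 K.

8.9 K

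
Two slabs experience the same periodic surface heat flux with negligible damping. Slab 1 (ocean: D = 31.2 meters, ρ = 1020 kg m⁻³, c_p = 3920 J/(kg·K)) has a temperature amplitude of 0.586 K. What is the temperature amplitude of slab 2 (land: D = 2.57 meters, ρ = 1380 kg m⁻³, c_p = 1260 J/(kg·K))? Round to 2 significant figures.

16 K

C_ocean = 1.25×10^8 J/(m²·K); C_land = 4.47×10^6 J/(m²·K).
A ∝ 1/C ⇒ A_land = A_ocean × C_ocean/C_land = 0.586 × 27.9 = 16.4 K.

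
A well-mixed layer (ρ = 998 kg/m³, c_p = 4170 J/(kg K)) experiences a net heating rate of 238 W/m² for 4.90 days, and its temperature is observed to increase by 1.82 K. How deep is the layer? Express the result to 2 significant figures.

13 m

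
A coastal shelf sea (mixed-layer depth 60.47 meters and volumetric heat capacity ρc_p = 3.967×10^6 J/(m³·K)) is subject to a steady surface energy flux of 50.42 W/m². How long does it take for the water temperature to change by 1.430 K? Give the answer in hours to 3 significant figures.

1890 hours

Areal heat capacity C = ρc_p × D = 3.967×10^6 × 60.47 = 2.40×10^8 J m⁻² K⁻¹.
Time required: Δt = C ΔT / F = 2.40×10^8 × 1.430 / 50.42 = 6.80×10^6 s.
In hours: 6.80×10^6 s / (3600 s/hour) = 1890 hours.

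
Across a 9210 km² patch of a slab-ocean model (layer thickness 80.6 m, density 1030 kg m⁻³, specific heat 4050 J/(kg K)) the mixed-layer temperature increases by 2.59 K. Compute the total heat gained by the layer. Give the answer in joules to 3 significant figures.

Areal heat capacity C = ρ c_p D = 1030 × 4050 × 80.6 = 3.36×10^8 J/(m²·K).
Heat per unit area: q = C ΔT = 3.36×10^8 × 2.59 = 8.71×10^8 J/m².
Total heat: Q = q × A = 8.71×10^8 × (9210 × 10⁶ m²) = 8.02×10^18 J.

8.02×10^18 J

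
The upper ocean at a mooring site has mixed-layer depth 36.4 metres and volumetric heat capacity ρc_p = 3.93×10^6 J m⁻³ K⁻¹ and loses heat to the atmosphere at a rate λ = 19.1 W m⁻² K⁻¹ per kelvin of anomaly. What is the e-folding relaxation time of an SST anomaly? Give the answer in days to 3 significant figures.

86.7 days

Areal heat capacity C = ρc_p × D = 3.93×10^6 × 36.4 = 1.43×10^8 J/(m²·K).
Relaxation time τ = C / λ = 1.43×10^8 / 19.1 = 7.49×10^6 s.
In days: 7.49×10^6 s / (86400 s/day) = 86.7 days.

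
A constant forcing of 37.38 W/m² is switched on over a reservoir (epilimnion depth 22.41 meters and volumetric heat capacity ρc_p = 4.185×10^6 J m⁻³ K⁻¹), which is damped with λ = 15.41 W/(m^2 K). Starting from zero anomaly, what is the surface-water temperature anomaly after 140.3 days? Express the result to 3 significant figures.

2.09 K

Areal heat capacity C = ρc_p × D = 4.185×10^6 × 22.41 = 9.38×10^7 J m⁻² K⁻¹.
τ = C / λ = 9.38×10^7 / 15.41 = 6.09×10^6 s.
Equilibrium anomaly ΔT_eq = F / λ = 37.38 / 15.41 = 2.43 K.
t = 140.3 days = 1.21×10^7 s, so t/τ = 1.99.
ΔT(t) = ΔT_eq (1 − e^(−t/τ)) = 2.43 × (1 − e^−1.99) = 2.09 K.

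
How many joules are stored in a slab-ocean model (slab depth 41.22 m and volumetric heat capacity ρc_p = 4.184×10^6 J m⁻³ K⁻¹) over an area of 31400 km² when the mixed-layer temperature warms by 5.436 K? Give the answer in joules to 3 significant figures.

Areal heat capacity C = ρc_p × D = 4.184×10^6 × 41.22 = 1.72×10^8 J/(m^2 K).
Heat per unit area: q = C ΔT = 1.72×10^8 × 5.436 = 9.38×10^8 J/m².
Total heat: Q = q × A = 9.38×10^8 × (31400 × 10⁶ m²) = 2.94×10^19 J.

2.94×10^19 J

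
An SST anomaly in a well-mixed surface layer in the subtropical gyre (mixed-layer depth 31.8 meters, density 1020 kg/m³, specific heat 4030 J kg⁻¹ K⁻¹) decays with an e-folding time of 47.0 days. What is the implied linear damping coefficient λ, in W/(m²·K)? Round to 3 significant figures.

Areal heat capacity C = ρ c_p D = 1020 × 4030 × 31.8 = 1.31×10^8 J m⁻² K⁻¹.
τ = 47.0 days = 4.06×10^6 s.
λ = C / τ = 1.31×10^8 / 4.06×10^6 = 32.2 W/(m²·K).

32.2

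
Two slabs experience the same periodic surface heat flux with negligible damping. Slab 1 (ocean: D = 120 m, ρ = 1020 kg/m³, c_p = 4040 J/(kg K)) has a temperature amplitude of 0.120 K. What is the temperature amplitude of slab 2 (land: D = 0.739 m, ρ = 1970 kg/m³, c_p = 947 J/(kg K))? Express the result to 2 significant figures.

43 K

C_ocean = 4.94×10^8 J/(m²·K); C_land = 1.38×10^6 J/(m²·K).
A ∝ 1/C ⇒ A_land = A_ocean × C_ocean/C_land = 0.120 × 359 = 43.0 K.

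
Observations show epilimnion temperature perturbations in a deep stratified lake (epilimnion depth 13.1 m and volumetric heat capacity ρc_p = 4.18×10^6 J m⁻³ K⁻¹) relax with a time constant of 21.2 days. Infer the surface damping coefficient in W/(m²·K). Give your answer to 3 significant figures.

29.9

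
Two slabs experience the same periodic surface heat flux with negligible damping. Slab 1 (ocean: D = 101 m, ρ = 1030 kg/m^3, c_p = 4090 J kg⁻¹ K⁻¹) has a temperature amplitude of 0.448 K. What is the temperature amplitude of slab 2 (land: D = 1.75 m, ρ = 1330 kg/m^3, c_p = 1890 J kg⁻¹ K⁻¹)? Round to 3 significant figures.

43.3 K

C_ocean = 4.25×10^8 J/(m²·K); C_land = 4.40×10^6 J/(m²·K).
A ∝ 1/C ⇒ A_land = A_ocean × C_ocean/C_land = 0.448 × 96.7 = 43.3 K.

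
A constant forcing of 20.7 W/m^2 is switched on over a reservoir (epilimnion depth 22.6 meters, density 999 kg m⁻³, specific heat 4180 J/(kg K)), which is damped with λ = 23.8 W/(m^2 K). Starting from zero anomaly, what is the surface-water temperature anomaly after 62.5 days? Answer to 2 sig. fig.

Areal heat capacity C = ρ c_p D = 999 × 4180 × 22.6 = 9.44×10^7 J/(m^2 K).
τ = C / λ = 9.44×10^7 / 23.8 = 3.97×10^6 s.
Equilibrium anomaly ΔT_eq = F / λ = 20.7 / 23.8 = 0.870 K.
t = 62.5 days = 5.40×10^6 s, so t/τ = 1.36.
ΔT(t) = ΔT_eq (1 − e^(−t/τ)) = 0.870 × (1 − e^−1.36) = 0.647 K.

0.65 K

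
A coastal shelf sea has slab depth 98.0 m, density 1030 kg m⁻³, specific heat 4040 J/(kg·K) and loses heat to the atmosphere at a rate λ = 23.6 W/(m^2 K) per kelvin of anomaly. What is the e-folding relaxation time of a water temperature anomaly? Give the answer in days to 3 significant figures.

200 days

Areal heat capacity C = ρ c_p D = 1030 × 4040 × 98.0 = 4.08×10^8 J m⁻² K⁻¹.
Relaxation time τ = C / λ = 4.08×10^8 / 23.6 = 1.73×10^7 s.
In days: 1.73×10^7 s / (86400 s/day) = 200 days.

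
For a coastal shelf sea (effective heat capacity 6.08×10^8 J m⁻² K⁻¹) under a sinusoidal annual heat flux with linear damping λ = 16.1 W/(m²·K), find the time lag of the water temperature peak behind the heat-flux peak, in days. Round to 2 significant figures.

Areal heat capacity C = 6.08×10^8 J m⁻² K⁻¹ (given).
ω = 2π / 3.15×10^7 s = 1.99×10^-7 s⁻¹.
Phase lag φ = arctan(Cω/λ) = arctan(121/16.1) = 1.44 rad.
Time lag = φ / ω = 1.44 / 1.99×10^-7 = 7.22×10^6 s = 83.6 days.

84 days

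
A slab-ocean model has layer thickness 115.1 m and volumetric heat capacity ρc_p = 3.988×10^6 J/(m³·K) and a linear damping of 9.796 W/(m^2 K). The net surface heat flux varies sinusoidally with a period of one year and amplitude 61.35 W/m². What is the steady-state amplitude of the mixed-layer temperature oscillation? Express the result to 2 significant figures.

0.67 K

Areal heat capacity C = ρc_p × D = 3.988×10^6 × 115.1 = 4.59×10^8 J/(m²·K).
Angular frequency ω = 2π / T = 2π / 3.15×10^7 s = 1.99×10^-7 s⁻¹.
√((Cω)² + λ²) = √((91.5)² + 9.796²) = 92.0 W/(m²·K).
Amplitude A = F₀ / √((Cω)²+λ²) = 61.35 / 92.0 = 0.667 K.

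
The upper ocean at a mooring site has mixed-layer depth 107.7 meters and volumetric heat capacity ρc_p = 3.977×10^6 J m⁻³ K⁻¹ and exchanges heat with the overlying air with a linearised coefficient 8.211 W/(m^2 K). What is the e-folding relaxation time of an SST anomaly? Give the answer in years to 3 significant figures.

1.65 years

Areal heat capacity C = ρc_p × D = 3.977×10^6 × 107.7 = 4.28×10^8 J/(m^2 K).
Relaxation time τ = C / λ = 4.28×10^8 / 8.211 = 5.22×10^7 s.
In years: 5.22×10^7 s / (3.156×10^7 s/year) = 1.65 years.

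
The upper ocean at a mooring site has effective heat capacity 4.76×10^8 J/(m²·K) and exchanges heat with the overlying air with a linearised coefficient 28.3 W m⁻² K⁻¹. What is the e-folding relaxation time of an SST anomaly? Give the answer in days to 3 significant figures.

195 days

Areal heat capacity C = 4.76×10^8 J/(m²·K) (given).
Relaxation time τ = C / λ = 4.76×10^8 / 28.3 = 1.68×10^7 s.
In days: 1.68×10^7 s / (86400 s/day) = 195 days.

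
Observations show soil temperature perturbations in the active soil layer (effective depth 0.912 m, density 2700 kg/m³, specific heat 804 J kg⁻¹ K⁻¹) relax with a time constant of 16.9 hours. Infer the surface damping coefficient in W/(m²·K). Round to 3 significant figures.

Areal heat capacity C = ρ c_p D = 2700 × 804 × 0.912 = 1.98×10^6 J m⁻² K⁻¹.
τ = 16.9 hours = 60800 s.
λ = C / τ = 1.98×10^6 / 60800 = 32.5 W/(m²·K).

32.5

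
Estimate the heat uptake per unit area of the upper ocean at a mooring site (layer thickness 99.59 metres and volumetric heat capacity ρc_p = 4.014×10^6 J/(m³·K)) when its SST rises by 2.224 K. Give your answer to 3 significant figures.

Areal heat capacity C = ρc_p × D = 4.014×10^6 × 99.59 = 4.00×10^8 J/(m²·K).
ΔQ = C ΔT = 4.00×10^8 × 2.224 = 8.89×10^8 J/m².

8.89×10^8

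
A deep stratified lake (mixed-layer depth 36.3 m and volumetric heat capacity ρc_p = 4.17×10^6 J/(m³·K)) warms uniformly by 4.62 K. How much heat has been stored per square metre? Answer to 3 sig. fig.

Areal heat capacity C = ρc_p × D = 4.17×10^6 × 36.3 = 1.51×10^8 J m⁻² K⁻¹.
ΔQ = C ΔT = 1.51×10^8 × 4.62 = 6.99×10^8 J/m².

6.99×10^8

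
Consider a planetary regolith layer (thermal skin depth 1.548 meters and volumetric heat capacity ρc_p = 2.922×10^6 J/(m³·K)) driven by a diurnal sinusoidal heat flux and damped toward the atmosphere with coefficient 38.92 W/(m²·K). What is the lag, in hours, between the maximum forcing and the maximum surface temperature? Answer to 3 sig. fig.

5.55 hours

Areal heat capacity C = ρc_p × D = 2.922×10^6 × 1.548 = 4.52×10^6 J/(m^2 K).
ω = 2π / 86400 s = 7.27×10^-5 s⁻¹.
Phase lag φ = arctan(Cω/λ) = arctan(329/38.92) = 1.45 rad.
Time lag = φ / ω = 1.45 / 7.27×10^-5 = 20000 s = 5.55 hours.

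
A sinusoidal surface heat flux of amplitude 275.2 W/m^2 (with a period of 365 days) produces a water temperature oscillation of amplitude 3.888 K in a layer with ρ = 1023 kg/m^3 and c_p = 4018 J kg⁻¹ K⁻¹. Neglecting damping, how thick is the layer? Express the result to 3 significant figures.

86.4 m

ω = 2π / 3.15×10^7 s = 1.99×10^-7 s⁻¹.
Required C = F₀ / (A ω) = 275.2 / (3.888 × 1.99×10^-7) = 3.55×10^8 J/(m²·K).
D = C / (ρ c_p) = 3.55×10^8 / (1023 × 4018) = 86.4 m.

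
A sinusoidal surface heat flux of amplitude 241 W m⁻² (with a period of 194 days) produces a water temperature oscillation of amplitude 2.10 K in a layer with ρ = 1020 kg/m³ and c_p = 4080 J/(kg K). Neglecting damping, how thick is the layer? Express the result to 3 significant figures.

ω = 2π / 1.68×10^7 s = 3.75×10^-7 s⁻¹.
Required C = F₀ / (A ω) = 241 / (2.10 × 3.75×10^-7) = 3.06×10^8 J/(m²·K).
D = C / (ρ c_p) = 3.06×10^8 / (1020 × 4080) = 73.6 m.

73.6 m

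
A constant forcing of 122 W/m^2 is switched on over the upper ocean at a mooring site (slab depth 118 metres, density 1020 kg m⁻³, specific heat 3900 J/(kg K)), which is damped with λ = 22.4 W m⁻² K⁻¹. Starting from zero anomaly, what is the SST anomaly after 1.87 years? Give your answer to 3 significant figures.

5.12 K

Areal heat capacity C = ρ c_p D = 1020 × 3900 × 118 = 4.69×10^8 J/(m²·K).
τ = C / λ = 4.69×10^8 / 22.4 = 2.10×10^7 s.
Equilibrium anomaly ΔT_eq = F / λ = 122 / 22.4 = 5.45 K.
t = 1.87 years = 5.90×10^7 s, so t/τ = 2.82.
ΔT(t) = ΔT_eq (1 − e^(−t/τ)) = 5.45 × (1 − e^−2.82) = 5.12 K.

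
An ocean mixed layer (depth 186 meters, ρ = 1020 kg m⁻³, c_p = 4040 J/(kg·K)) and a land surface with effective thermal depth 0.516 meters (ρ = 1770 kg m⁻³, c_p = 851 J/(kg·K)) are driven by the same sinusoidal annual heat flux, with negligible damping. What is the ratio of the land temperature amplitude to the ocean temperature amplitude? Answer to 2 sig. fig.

C_ocean = 1020 × 4040 × 186 = 7.66×10^8 J/(m²·K).
C_land = 1770 × 851 × 0.516 = 7.77×10^5 J/(m²·K).
Undamped amplitude ∝ 1/C, so A_land/A_ocean = C_ocean/C_land = 986.

990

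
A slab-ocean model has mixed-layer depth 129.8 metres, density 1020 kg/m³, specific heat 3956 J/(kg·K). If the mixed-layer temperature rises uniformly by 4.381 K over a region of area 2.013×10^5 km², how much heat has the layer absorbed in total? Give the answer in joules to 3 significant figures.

4.62×10^20 J

Areal heat capacity C = ρ c_p D = 1020 × 3956 × 129.8 = 5.24×10^8 J/(m^2 K).
Heat per unit area: q = C ΔT = 5.24×10^8 × 4.381 = 2.29×10^9 J/m².
Total heat: Q = q × A = 2.29×10^9 × (2.013×10^5 × 10⁶ m²) = 4.62×10^20 J.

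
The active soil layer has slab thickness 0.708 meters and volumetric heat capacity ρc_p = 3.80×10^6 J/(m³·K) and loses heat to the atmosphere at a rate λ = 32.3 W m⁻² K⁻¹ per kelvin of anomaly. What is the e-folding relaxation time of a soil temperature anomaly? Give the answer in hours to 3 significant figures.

23.1 hours

Areal heat capacity C = ρc_p × D = 3.80×10^6 × 0.708 = 2.69×10^6 J/(m^2 K).
Relaxation time τ = C / λ = 2.69×10^6 / 32.3 = 83300 s.
In hours: 83300 s / (3600 s/hour) = 23.1 hours.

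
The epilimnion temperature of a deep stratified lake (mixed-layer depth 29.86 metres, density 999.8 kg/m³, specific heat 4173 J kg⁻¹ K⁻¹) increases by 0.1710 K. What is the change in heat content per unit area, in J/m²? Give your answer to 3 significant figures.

2.13×10^7

Areal heat capacity C = ρ c_p D = 999.8 × 4173 × 29.86 = 1.25×10^8 J/(m²·K).
ΔQ = C ΔT = 1.25×10^8 × 0.1710 = 2.13×10^7 J/m².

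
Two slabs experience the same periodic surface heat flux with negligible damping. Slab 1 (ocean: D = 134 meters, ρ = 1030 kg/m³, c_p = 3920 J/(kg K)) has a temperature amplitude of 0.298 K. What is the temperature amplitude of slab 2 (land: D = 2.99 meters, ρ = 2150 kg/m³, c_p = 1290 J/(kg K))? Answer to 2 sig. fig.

C_ocean = 5.41×10^8 J/(m²·K); C_land = 8.29×10^6 J/(m²·K).
A ∝ 1/C ⇒ A_land = A_ocean × C_ocean/C_land = 0.298 × 65.2 = 19.4 K.

19 K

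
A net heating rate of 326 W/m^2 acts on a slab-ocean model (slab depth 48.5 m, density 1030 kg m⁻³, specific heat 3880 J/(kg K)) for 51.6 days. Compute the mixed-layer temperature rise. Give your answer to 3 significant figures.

7.50 K

Areal heat capacity C = ρ c_p D = 1030 × 3880 × 48.5 = 1.94×10^8 J/(m²·K).
Net heat input Q = F Δt = 326 × (51.6 days × 86400 s/day) = 1.45×10^9 J/m².
ΔT = Q / C = 1.45×10^9 / 1.94×10^8 = 7.50 K.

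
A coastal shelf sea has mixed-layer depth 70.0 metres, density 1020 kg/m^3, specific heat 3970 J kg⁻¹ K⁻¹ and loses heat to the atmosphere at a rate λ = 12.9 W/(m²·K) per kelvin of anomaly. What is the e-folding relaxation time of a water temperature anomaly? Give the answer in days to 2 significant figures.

250 days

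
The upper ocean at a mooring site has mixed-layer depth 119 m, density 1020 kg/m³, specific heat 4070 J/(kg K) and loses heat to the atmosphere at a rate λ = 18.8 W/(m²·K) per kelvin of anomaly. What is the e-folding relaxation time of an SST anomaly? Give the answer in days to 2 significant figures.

Areal heat capacity C = ρ c_p D = 1020 × 4070 × 119 = 4.94×10^8 J/(m²·K).
Relaxation time τ = C / λ = 4.94×10^8 / 18.8 = 2.63×10^7 s.
In days: 2.63×10^7 s / (86400 s/day) = 304 days.

300 days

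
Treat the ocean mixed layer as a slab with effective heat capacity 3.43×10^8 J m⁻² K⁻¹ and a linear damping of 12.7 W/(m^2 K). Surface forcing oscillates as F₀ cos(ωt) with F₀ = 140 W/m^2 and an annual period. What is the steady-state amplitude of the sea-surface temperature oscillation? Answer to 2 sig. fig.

2.0 K

Areal heat capacity C = 3.43×10^8 J m⁻² K⁻¹ (given).
Angular frequency ω = 2π / T = 2π / 3.15×10^7 s = 1.99×10^-7 s⁻¹.
√((Cω)² + λ²) = √((68.3)² + 12.7²) = 69.5 W/(m²·K).
Amplitude A = F₀ / √((Cω)²+λ²) = 140 / 69.5 = 2.01 K.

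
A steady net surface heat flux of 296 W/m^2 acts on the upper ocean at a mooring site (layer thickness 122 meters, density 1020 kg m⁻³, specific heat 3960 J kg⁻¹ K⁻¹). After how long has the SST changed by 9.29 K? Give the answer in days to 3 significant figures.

179 days

Areal heat capacity C = ρ c_p D = 1020 × 3960 × 122 = 4.93×10^8 J/(m^2 K).
Time required: Δt = C ΔT / F = 4.93×10^8 × 9.29 / 296 = 1.55×10^7 s.
In days: 1.55×10^7 s / (86400 s/day) = 179 days.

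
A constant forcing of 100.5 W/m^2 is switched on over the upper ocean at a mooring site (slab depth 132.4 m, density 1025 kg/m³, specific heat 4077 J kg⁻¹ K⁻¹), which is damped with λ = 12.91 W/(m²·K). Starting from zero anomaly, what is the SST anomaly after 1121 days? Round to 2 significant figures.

Areal heat capacity C = ρ c_p D = 1025 × 4077 × 132.4 = 5.53×10^8 J/(m²·K).
τ = C / λ = 5.53×10^8 / 12.91 = 4.29×10^7 s.
Equilibrium anomaly ΔT_eq = F / λ = 100.5 / 12.91 = 7.78 K.
t = 1121 days = 9.69×10^7 s, so t/τ = 2.26.
ΔT(t) = ΔT_eq (1 − e^(−t/τ)) = 7.78 × (1 − e^−2.26) = 6.97 K.

7.0 K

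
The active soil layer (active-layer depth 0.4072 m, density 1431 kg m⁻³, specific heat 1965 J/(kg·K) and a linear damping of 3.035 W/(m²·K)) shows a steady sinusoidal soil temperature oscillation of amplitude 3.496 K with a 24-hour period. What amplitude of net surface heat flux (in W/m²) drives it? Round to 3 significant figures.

291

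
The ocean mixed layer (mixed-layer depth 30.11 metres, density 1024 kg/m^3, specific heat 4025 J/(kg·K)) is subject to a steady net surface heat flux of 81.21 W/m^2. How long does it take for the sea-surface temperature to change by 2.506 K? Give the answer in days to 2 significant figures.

Areal heat capacity C = ρ c_p D = 1024 × 4025 × 30.11 = 1.24×10^8 J m⁻² K⁻¹.
Time required: Δt = C ΔT / F = 1.24×10^8 × 2.506 / 81.21 = 3.83×10^6 s.
In days: 3.83×10^6 s / (86400 s/day) = 44.3 days.

44 days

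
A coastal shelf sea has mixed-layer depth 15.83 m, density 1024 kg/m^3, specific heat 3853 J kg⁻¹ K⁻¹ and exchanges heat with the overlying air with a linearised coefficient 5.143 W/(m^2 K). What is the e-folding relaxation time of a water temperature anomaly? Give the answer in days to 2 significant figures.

Areal heat capacity C = ρ c_p D = 1024 × 3853 × 15.83 = 6.25×10^7 J/(m^2 K).
Relaxation time τ = C / λ = 6.25×10^7 / 5.143 = 1.21×10^7 s.
In days: 1.21×10^7 s / (86400 s/day) = 141 days.

140 days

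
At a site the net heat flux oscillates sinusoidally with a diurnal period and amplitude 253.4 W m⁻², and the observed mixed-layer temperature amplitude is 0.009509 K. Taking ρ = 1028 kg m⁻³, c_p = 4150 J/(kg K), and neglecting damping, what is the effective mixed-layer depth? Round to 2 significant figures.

ω = 2π / 86400 s = 7.27×10^-5 s⁻¹.
Required C = F₀ / (A ω) = 253.4 / (0.009509 × 7.27×10^-5) = 3.66×10^8 J/(m²·K).
D = C / (ρ c_p) = 3.66×10^8 / (1028 × 4150) = 85.9 m.

86 m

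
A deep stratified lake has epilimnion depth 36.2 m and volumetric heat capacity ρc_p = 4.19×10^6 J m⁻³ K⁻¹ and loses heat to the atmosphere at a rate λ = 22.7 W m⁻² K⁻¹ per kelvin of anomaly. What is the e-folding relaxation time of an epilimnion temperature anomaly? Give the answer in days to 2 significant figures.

77 days

Areal heat capacity C = ρc_p × D = 4.19×10^6 × 36.2 = 1.52×10^8 J/(m^2 K).
Relaxation time τ = C / λ = 1.52×10^8 / 22.7 = 6.68×10^6 s.
In days: 6.68×10^6 s / (86400 s/day) = 77.3 days.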